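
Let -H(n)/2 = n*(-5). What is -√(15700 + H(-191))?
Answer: -√13790 ≈ -117.43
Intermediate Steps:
H(n) = 10*n (H(n) = -2*n*(-5) = -(-10)*n = 10*n)
-√(15700 + H(-191)) = -√(15700 + 10*(-191)) = -√(15700 - 1910) = -√13790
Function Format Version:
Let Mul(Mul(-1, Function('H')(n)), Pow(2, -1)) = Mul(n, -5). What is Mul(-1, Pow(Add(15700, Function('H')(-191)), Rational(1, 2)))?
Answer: Mul(-1, Pow(13790, Rational(1, 2))) ≈ -117.43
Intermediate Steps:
Function('H')(n) = Mul(10, n) (Function('H')(n) = Mul(-2, Mul(n, -5)) = Mul(-2, Mul(-5, n)) = Mul(10, n))
Mul(-1, Pow(Add(15700, Function('H')(-191)), Rational(1, 2))) = Mul(-1, Pow(Add(15700, Mul(10, -191)), Rational(1, 2))) = Mul(-1, Pow(Add(15700, -1910), Rational(1, 2))) = Mul(-1, Pow(13790, Rational(1, 2)))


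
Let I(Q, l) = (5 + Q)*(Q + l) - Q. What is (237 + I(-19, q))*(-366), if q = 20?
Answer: -88572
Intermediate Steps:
I(Q, l) = -Q + (5 + Q)*(Q + l)
(237 + I(-19, q))*(-366) = (237 + ((-19)**2 + 4*(-19) + 5*20 - 19*20))*(-366) = (237 + (361 - 76 + 100 - 380))*(-366) = (237 + 5)*(-366) = 242*(-366) = -88572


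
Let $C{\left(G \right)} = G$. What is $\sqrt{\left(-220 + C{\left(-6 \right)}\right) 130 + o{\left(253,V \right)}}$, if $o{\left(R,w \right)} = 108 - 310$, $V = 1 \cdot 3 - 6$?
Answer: $i \sqrt{29582} \approx 171.99 i$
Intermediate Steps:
$V = -3$ ($V = 3 - 6 = -3$)
$o{\left(R,w \right)} = -202$
$\sqrt{\left(-220 + C{\left(-6 \right)}\right) 130 + o{\left(253,V \right)}} = \sqrt{\left(-220 - 6\right) 130 - 202} = \sqrt{\left(-226\right) 130 - 202} = \sqrt{-29380 - 202} = \sqrt{-29582} = i \sqrt{29582}$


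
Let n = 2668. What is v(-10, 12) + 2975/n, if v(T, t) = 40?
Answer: 109695/2668 ≈ 41.115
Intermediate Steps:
v(-10, 12) + 2975/n = 40 + 2975/2668 = 109695/2668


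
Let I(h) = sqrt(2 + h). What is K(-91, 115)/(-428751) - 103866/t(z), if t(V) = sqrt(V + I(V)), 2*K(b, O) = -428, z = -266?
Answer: 214/428751 - 51933*sqrt(2)/sqrt(-133 + I*sqrt(66)) ≈ -194.05 + 6359.5*I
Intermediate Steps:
K(b, O) = -214 (K(b, O) = (1/2)*(-428) = -214)
t(V) = sqrt(V + sqrt(2 + V))
K(-91, 115)/(-428751) - 103866/t(z) = -214/(-428751) - 103866/sqrt(-266 + sqrt(2 - 266)) = -214*(-1/428751) - 103866/sqrt(-266 + sqrt(-264)) = 214/428751 - 103866/sqrt(-266 + 2*I*sqrt(66))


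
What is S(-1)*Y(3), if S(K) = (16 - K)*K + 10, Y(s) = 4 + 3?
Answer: -49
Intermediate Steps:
Y(s) = 7
S(K) = 10 + K*(16 - K) (S(K) = K*(16 - K) + 10 = 10 + K*(16 - K))
S(-1)*Y(3) = (10 - 1*(-1)² + 16*(-1))*7 = (10 - 1*1 - 16)*7 = (10 - 1 - 16)*7 = -7*7 = -49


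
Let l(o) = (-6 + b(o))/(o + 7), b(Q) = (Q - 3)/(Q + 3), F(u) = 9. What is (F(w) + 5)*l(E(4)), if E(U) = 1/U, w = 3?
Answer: -4984/377 ≈ -13.220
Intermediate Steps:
b(Q) = (-3 + Q)/(3 + Q)
l(o) = (-6 + (-3 + o)/(3 + o))/(7 + o) (l(o) = (-6 + (-3 + o)/(3 + o))/(o + 7) = (-6 + (-3 + o)/(3 + o))/(7 + o))
(F(w) + 5)*l(E(4)) = (9 + 5)*((-21 - 5/4)/((3 + 1/4)*(7 + 1/4))) = 14*((-21 - 5*¼)/((3 + ¼)*(7 + ¼))) = 14*((-21 - 5/4)/((13/4)*(29/4))) = 14*((4/13)*(4/29)*(-89/4)) = 14*(-356/377) = -4984/377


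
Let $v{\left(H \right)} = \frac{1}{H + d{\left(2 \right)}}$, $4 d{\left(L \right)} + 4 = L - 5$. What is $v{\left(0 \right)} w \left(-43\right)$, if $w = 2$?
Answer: $\frac{344}{7} \approx 49.143$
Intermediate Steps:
$d{\left(L \right)} = - \frac{9}{4} + \frac{L}{4}$ ($d{\left(L \right)} = -1 + \frac{L - 5}{4} = -1 + \frac{-5 + L}{4} = -1 + \left(- \frac{5}{4} + \frac{L}{4}\right) = - \frac{9}{4} + \frac{L}{4}$)
$v{\left(H \right)} = \frac{1}{- \frac{7}{4} + H}$ ($v{\left(H \right)} = \frac{1}{H + \left(- \frac{9}{4} + \frac{1}{4} \cdot 2\right)} = \frac{1}{H + \left(- \frac{9}{4} + \frac{1}{2}\right)} = \frac{1}{H - \frac{7}{4}} = \frac{1}{- \frac{7}{4} + H}$)
$v{\left(0 \right)} w \left(-43\right) = \frac{4}{-7 + 4 \cdot 0} \cdot 2 \left(-43\right) = \frac{4}{-7 + 0} \cdot 2 \left(-43\right) = \frac{4}{-7} \cdot 2 \left(-43\right) = 4 \left(- \frac{1}{7}\right) 2 \left(-43\right) = \left(- \frac{4}{7}\right) 2 \left(-43\right) = \left(- \frac{8}{7}\right) \left(-43\right) = \frac{344}{7}$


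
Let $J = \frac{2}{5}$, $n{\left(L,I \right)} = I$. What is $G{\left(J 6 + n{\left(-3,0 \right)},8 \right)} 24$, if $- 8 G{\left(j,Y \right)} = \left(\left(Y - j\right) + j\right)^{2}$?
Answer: $-192$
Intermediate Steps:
$J = \frac{2}{5}$ ($J = 2 \cdot \frac{1}{5} = \frac{2}{5} \approx 0.4$)
$G{\left(j,Y \right)} = - \frac{Y^{2}}{8}$ ($G{\left(j,Y \right)} = - \frac{\left(\left(Y - j\right) + j\right)^{2}}{8} = - \frac{Y^{2}}{8}$)
$G{\left(J 6 + n{\left(-3,0 \right)},8 \right)} 24 = - \frac{8^{2}}{8} \cdot 24 = \left(- \frac{1}{8}\right) 64 \cdot 24 = \left(-8\right) 24 = -192$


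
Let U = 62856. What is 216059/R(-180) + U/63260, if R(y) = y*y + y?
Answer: 784655633/101911860 ≈ 7.6994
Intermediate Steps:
R(y) = y + y² (R(y) = y² + y = y + y²)
216059/R(-180) + U/63260 = 216059/((-180*(1 - 180))) + 62856/63260 = 216059/((-180*(-179))) + 62856*(1/63260) = 216059/32220 + 15714/15815 = 784655633/101911860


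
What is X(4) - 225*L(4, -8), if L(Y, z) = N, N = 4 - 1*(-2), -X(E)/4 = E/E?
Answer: -1354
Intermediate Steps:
X(E) = -4 (X(E) = -4*E/E = -4*1 = -4)
N = 6 (N = 4 + 2 = 6)
L(Y, z) = 6
X(4) - 225*L(4, -8) = -4 - 225*6 = -4 - 1350 = -1354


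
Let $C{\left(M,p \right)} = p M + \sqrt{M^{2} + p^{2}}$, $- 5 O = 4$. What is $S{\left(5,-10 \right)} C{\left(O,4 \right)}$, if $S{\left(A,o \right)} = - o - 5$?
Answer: $-16 + 4 \sqrt{26} \approx 4.3961$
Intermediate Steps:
$O = - \frac{4}{5}$ ($O = \left(- \frac{1}{5}\right) 4 = - \frac{4}{5} \approx -0.8$)
$S{\left(A,o \right)} = -5 - o$
$C{\left(M,p \right)} = \sqrt{M^{2} + p^{2}} + M p$ ($C{\left(M,p \right)} = M p + \sqrt{M^{2} + p^{2}} = \sqrt{M^{2} + p^{2}} + M p$)
$S{\left(5,-10 \right)} C{\left(O,4 \right)} = \left(-5 - -10\right) \left(\sqrt{\left(- \frac{4}{5}\right)^{2} + 4^{2}} - \frac{16}{5}\right) = \left(-5 + 10\right) \left(\sqrt{\frac{16}{25} + 16} - \frac{16}{5}\right) = 5 \left(\sqrt{\frac{416}{25}} - \frac{16}{5}\right) = 5 \left(\frac{4 \sqrt{26}}{5} - \frac{16}{5}\right) = 5 \left(- \frac{16}{5} + \frac{4 \sqrt{26}}{5}\right) = -16 + 4 \sqrt{26}$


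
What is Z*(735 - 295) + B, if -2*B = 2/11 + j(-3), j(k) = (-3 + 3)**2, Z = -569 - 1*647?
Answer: -5885441/11 ≈ -5.3504e+5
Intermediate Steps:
Z = -1216 (Z = -569 - 647 = -1216)
j(k) = 0 (j(k) = 0**2 = 0)
B = -1/11 (B = -(2/11 + 0)/2 = -1/2*2/11 = -1/11 ≈ -0.090909)
Z*(735 - 295) + B = -1216*(735 - 295) - 1/11 = -1216*440 - 1/11 = -535040 - 1/11 = -5885441/11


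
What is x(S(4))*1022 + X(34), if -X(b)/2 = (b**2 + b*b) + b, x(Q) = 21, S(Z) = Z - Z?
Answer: 16770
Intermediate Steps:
S(Z) = 0
X(b) = -4*b**2 - 2*b (X(b) = -2*((b**2 + b*b) + b) = -2*((b**2 + b**2) + b) = -2*(2*b**2 + b) = -2*(b + 2*b**2) = -4*b**2 - 2*b)
x(S(4))*1022 + X(34) = 21*1022 - 2*34*(1 + 2*34) = 21462 - 2*34*(1 + 68) = 21462 - 2*34*69 = 21462 - 4692 = 16770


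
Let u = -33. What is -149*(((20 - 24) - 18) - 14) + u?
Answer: 5331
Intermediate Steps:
-149*(((20 - 24) - 18) - 14) + u = -149*(((20 - 24) - 18) - 14) - 33 = -149*((-4 - 18) - 14) - 33 = -149*(-22 - 14) - 33 = -149*(-36) - 33 = 5364 - 33 = 5331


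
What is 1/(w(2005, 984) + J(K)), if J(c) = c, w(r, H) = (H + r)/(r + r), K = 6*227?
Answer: 4010/5464609 ≈ 0.00073381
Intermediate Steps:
K = 1362
w(r, H) = (H + r)/(2*r) (w(r, H) = (H + r)/((2*r)) = (H + r)*(1/(2*r)) = (H + r)/(2*r))
1/(w(2005, 984) + J(K)) = 1/((½)*(984 + 2005)/2005 + 1362) = 1/((½)*(1/2005)*2989 + 1362) = 1/(2989/4010 + 1362) = 1/(5464609/4010) = 4010/5464609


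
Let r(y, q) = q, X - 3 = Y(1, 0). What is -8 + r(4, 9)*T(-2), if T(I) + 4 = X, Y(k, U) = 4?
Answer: 19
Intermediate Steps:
X = 7 (X = 3 + 4 = 7)
T(I) = 3 (T(I) = -4 + 7 = 3)
-8 + r(4, 9)*T(-2) = -8 + 9*3 = -8 + 27 = 19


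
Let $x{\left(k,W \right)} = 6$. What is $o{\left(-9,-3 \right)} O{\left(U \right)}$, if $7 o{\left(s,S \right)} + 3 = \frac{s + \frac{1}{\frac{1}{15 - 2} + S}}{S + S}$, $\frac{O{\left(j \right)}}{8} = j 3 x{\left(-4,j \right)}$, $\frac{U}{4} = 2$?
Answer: $- \frac{4512}{19} \approx -237.47$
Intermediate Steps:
$U = 8$ ($U = 4 \cdot 2 = 8$)
$O{\left(j \right)} = 144 j$ ($O{\left(j \right)} = 8 j 3 \cdot 6 = 8 \cdot 3 j 6 = 8 \cdot 18 j = 144 j$)
$o{\left(s,S \right)} = - \frac{3}{7} + \frac{s + \frac{1}{\frac{1}{13} + S}}{14 S}$ ($o{\left(s,S \right)} = - \frac{3}{7} + \frac{\left(s + \frac{1}{\frac{1}{15 - 2} + S}\right) \frac{1}{S + S}}{7} = - \frac{3}{7} + \frac{\left(s + \frac{1}{\frac{1}{13} + S}\right) \frac{1}{2 S}}{7} = - \frac{3}{7} + \frac{\frac{1}{2} \frac{1}{S} \left(s + \frac{1}{\frac{1}{13} + S}\right)}{7} = - \frac{3}{7} + \frac{s + \frac{1}{\frac{1}{13} + S}}{14 S}$)
$o{\left(-9,-3 \right)} O{\left(U \right)} = \frac{13 - 9 - 78 \left(-3\right)^{2} - -18 + 13 \left(-3\right) \left(-9\right)}{14 \left(-3\right) \left(1 + 13 \left(-3\right)\right)} 144 \cdot 8 = \frac{1}{14} \left(- \frac{1}{3}\right) \frac{1}{1 - 39} \left(13 - 9 - 702 + 18 + 351\right) 1152 = \frac{1}{14} \left(- \frac{1}{3}\right) \frac{1}{-38} \left(13 - 9 - 702 + 18 + 351\right) 1152 = \frac{1}{14} \left(- \frac{1}{3}\right) \left(- \frac{1}{38}\right) \left(-329\right) 1152 = \left(- \frac{47}{228}\right) 1152 = - \frac{4512}{19}$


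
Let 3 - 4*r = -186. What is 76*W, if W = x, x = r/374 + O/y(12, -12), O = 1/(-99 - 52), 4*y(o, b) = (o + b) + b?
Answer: 1655147/169422 ≈ 9.7694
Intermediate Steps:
r = 189/4 (r = 3/4 - 1/4*(-186) = 3/4 + 93/2 = 189/4 ≈ 47.250)
y(o, b) = b/2 + o/4 (y(o, b) = ((o + b) + b)/4 = ((b + o) + b)/4 = (o + 2*b)/4 = b/2 + o/4)
O = -1/151 (O = 1/(-151) = -1/151 ≈ -0.0066225)
x = 87113/677688 (x = (189/4)/374 - 1/(151*((1/2)*(-12) + (1/4)*12)) = (189/4)*(1/374) - 1/(151*(-6 + 3)) = 189/1496 - 1/151/(-3) = 189/1496 - 1/151*(-1/3) = 189/1496 + 1/453 = 87113/677688 ≈ 0.12854)
W = 87113/677688 ≈ 0.12854
76*W = 76*(87113/677688) = 1655147/169422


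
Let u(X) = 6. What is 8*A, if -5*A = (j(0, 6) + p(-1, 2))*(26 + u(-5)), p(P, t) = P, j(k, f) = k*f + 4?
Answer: -768/5 ≈ -153.60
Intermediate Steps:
j(k, f) = 4 + f*k (j(k, f) = f*k + 4 = 4 + f*k)
A = -96/5 (A = -((4 + 6*0) - 1)*(26 + 6)/5 = -((4 + 0) - 1)*32/5 = -(4 - 1)*32/5 = -3*32/5 = -1/5*96 = -96/5 ≈ -19.200)
8*A = 8*(-96/5) = -768/5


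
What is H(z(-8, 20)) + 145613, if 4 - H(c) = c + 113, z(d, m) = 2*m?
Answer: 145464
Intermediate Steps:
H(c) = -109 - c (H(c) = 4 - (c + 113) = 4 - (113 + c) = 4 + (-113 - c) = -109 - c)
H(z(-8, 20)) + 145613 = (-109 - 2*20) + 145613 = (-109 - 1*40) + 145613 = (-109 - 40) + 145613 = -149 + 145613 = 145464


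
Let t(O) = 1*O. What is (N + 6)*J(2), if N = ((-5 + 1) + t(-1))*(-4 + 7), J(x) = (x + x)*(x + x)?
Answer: -144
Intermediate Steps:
J(x) = 4*x² (J(x) = (2*x)*(2*x) = 4*x²)
t(O) = O
N = -15 (N = ((-5 + 1) - 1)*(-4 + 7) = (-4 - 1)*3 = -5*3 = -15)
(N + 6)*J(2) = (-15 + 6)*(4*2²) = -36*4 = -9*16 = -144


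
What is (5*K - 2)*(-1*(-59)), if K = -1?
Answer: -413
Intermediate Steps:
(5*K - 2)*(-1*(-59)) = (5*(-1) - 2)*(-1*(-59)) = (-5 - 2)*59 = -7*59 = -413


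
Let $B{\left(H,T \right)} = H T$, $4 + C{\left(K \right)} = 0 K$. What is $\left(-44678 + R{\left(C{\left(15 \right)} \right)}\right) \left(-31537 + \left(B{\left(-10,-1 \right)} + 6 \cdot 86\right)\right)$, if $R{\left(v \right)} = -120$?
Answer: $1389230778$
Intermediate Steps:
$C{\left(K \right)} = -4$ ($C{\left(K \right)} = -4 + 0 K = -4 + 0 = -4$)
$\left(-44678 + R{\left(C{\left(15 \right)} \right)}\right) \left(-31537 + \left(B{\left(-10,-1 \right)} + 6 \cdot 86\right)\right) = \left(-44678 - 120\right) \left(-31537 + \left(\left(-10\right) \left(-1\right) + 6 \cdot 86\right)\right) = - 44798 \left(-31537 + \left(10 + 516\right)\right) = - 44798 \left(-31537 + 526\right) = \left(-44798\right) \left(-31011\right) = 1389230778$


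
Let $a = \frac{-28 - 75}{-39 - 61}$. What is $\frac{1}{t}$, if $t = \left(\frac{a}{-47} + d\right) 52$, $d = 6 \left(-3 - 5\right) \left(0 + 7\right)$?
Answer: $- \frac{1175}{20530939} \approx -5.7231 \cdot 10^{-5}$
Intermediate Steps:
$d = -336$ ($d = 6 \left(-8\right) 7 = \left(-48\right) 7 = -336$)
$a = \frac{103}{100}$ ($a = - \frac{103}{-100} = \left(-103\right) \left(- \frac{1}{100}\right) = \frac{103}{100} \approx 1.03$)
$t = - \frac{20530939}{1175}$ ($t = \left(\frac{103}{100 \left(-47\right)} - 336\right) 52 = \left(\frac{103}{100} \left(- \frac{1}{47}\right) - 336\right) 52 = \left(- \frac{103}{4700} - 336\right) 52 = \left(- \frac{1579303}{4700}\right) 52 = - \frac{20530939}{1175} \approx -17473.0$)
$\frac{1}{t} = \frac{1}{- \frac{20530939}{1175}} = - \frac{1175}{20530939}$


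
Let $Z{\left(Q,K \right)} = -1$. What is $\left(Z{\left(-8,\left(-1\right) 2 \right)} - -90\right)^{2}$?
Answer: $7921$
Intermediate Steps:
$\left(Z{\left(-8,\left(-1\right) 2 \right)} - -90\right)^{2} = \left(-1 - -90\right)^{2} = \left(-1 + 90\right)^{2} = 89^{2} = 7921$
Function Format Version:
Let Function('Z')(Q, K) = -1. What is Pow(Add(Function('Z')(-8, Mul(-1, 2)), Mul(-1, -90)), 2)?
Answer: 7921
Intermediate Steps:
Pow(Add(Function('Z')(-8, Mul(-1, 2)), Mul(-1, -90)), 2) = Pow(Add(-1, Mul(-1, -90)), 2) = Pow(Add(-1, 90), 2) = Pow(89, 2) = 7921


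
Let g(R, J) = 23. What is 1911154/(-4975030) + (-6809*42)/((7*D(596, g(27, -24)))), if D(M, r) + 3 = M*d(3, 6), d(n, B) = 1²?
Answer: -102191594971/1475096395 ≈ -69.278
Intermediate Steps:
d(n, B) = 1
D(M, r) = -3 + M (D(M, r) = -3 + M*1 = -3 + M)
1911154/(-4975030) + (-6809*42)/((7*D(596, g(27, -24)))) = 1911154/(-4975030) + (-6809*42)/((7*(-3 + 596))) = 1911154*(-1/4975030) - 285978/(7*593) = -955577/2487515 - 285978/4151 = -955577/2487515 - 285978*1/4151 = -955577/2487515 - 40854/593 = -102191594971/1475096395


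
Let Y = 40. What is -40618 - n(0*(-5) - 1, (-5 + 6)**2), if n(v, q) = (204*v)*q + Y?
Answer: -40454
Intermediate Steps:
n(v, q) = 40 + 204*q*v (n(v, q) = (204*v)*q + 40 = 204*q*v + 40 = 40 + 204*q*v)
-40618 - n(0*(-5) - 1, (-5 + 6)**2) = -40618 - (40 + 204*(-5 + 6)**2*(0*(-5) - 1)) = -40618 - (40 + 204*1**2*(0 - 1)) = -40618 - (40 + 204*1*(-1)) = -40618 - (40 - 204) = -40618 - 1*(-164) = -40618 + 164 = -40454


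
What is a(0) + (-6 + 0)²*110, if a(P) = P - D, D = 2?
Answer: 3958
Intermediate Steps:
a(P) = -2 + P (a(P) = P - 1*2 = P - 2 = -2 + P)
a(0) + (-6 + 0)²*110 = (-2 + 0) + (-6 + 0)²*110 = -2 + (-6)²*110 = -2 + 36*110 = -2 + 3960 = 3958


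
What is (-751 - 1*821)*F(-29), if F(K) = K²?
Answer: -1322052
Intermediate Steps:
(-751 - 1*821)*F(-29) = (-751 - 1*821)*(-29)² = (-751 - 821)*841 = -1572*841 = -1322052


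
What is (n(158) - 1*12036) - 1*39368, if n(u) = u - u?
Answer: -51404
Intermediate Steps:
n(u) = 0
(n(158) - 1*12036) - 1*39368 = (0 - 1*12036) - 1*39368 = (0 - 12036) - 39368 = -12036 - 39368 = -51404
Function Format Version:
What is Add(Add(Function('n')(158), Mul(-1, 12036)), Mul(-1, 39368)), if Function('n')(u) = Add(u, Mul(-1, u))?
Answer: -51404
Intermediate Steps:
Function('n')(u) = 0
Add(Add(Function('n')(158), Mul(-1, 12036)), Mul(-1, 39368)) = Add(Add(0, Mul(-1, 12036)), Mul(-1, 39368)) = Add(Add(0, -12036), -39368) = Add(-12036, -39368) = -51404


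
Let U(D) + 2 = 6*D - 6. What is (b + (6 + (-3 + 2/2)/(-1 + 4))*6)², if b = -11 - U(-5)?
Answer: 3481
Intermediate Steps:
U(D) = -8 + 6*D (U(D) = -2 + (6*D - 6) = -2 + (-6 + 6*D) = -8 + 6*D)
b = 27 (b = -11 - (-8 + 6*(-5)) = -11 - (-8 - 30) = -11 - 1*(-38) = -11 + 38 = 27)
(b + (6 + (-3 + 2/2)/(-1 + 4))*6)² = (27 + (6 + (-3 + 2/2)/(-1 + 4))*6)² = (27 + (6 + (-3 + 2*(½))/3)*6)² = (27 + (6 + (-3 + 1)*(⅓))*6)² = (27 + (6 - 2*⅓)*6)² = (27 + (6 - ⅔)*6)² = (27 + (16/3)*6)² = (27 + 32)² = 59² = 3481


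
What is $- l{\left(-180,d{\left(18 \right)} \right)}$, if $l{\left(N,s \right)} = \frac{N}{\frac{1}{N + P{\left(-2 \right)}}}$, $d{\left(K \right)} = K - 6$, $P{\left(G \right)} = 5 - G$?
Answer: $-31140$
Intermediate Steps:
$d{\left(K \right)} = -6 + K$
$l{\left(N,s \right)} = N \left(7 + N\right)$ ($l{\left(N,s \right)} = \frac{N}{\frac{1}{N + \left(5 - -2\right)}} = \frac{N}{\frac{1}{N + \left(5 + 2\right)}} = \frac{N}{\frac{1}{N + 7}} = \frac{N}{\frac{1}{7 + N}} = N \left(7 + N\right)$)
$- l{\left(-180,d{\left(18 \right)} \right)} = - \left(-180\right) \left(7 - 180\right) = - \left(-180\right) \left(-173\right) = \left(-1\right) 31140 = -31140$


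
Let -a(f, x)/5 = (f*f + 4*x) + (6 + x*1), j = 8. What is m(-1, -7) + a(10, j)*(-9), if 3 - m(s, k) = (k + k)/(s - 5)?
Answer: 19712/3 ≈ 6570.7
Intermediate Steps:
m(s, k) = 3 - 2*k/(-5 + s) (m(s, k) = 3 - (k + k)/(s - 5) = 3 - 2*k/(-5 + s))
a(f, x) = -30 - 25*x - 5*f² (a(f, x) = -5*((f*f + 4*x) + (6 + x*1)) = -5*((f² + 4*x) + (6 + x)) = -5*(6 + f² + 5*x) = -30 - 25*x - 5*f²)
m(-1, -7) + a(10, j)*(-9) = (-15 - 2*(-7) + 3*(-1))/(-5 - 1) + (-30 - 25*8 - 5*10²)*(-9) = (-15 + 14 - 3)/(-6) + (-30 - 200 - 5*100)*(-9) = -⅙*(-4) + (-30 - 200 - 500)*(-9) = ⅔ - 730*(-9) = ⅔ + 6570 = 19712/3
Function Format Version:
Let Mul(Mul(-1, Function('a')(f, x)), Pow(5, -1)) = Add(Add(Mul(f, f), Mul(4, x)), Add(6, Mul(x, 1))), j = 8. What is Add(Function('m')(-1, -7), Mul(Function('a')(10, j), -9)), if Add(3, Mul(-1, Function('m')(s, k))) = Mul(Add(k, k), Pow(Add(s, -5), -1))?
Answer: Rational(19712, 3) ≈ 6570.7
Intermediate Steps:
Function('m')(s, k) = Add(3, Mul(-2, k, Pow(Add(-5, s), -1))) (Function('m')(s, k) = Add(3, Mul(-1, Mul(Add(k, k), Pow(Add(s, -5), -1)))) = Add(3, Mul(-1, Mul(Mul(2, k), Pow(Add(-5, s), -1)))) = Add(3, Mul(-1, Mul(2, k, Pow(Add(-5, s), -1)))) = Add(3, Mul(-2, k, Pow(Add(-5, s), -1))))
Function('a')(f, x) = Add(-30, Mul(-25, x), Mul(-5, Pow(f, 2))) (Function('a')(f, x) = Mul(-5, Add(Add(Mul(f, f), Mul(4, x)), Add(6, Mul(x, 1)))) = Mul(-5, Add(Add(Pow(f, 2), Mul(4, x)), Add(6, x))) = Mul(-5, Add(6, Pow(f, 2), Mul(5, x))) = Add(-30, Mul(-25, x), Mul(-5, Pow(f, 2))))
Add(Function('m')(-1, -7), Mul(Function('a')(10, j), -9)) = Add(Mul(Pow(Add(-5, -1), -1), Add(-15, Mul(-2, -7), Mul(3, -1))), Mul(Add(-30, Mul(-25, 8), Mul(-5, Pow(10, 2))), -9)) = Add(Mul(Pow(-6, -1), Add(-15, 14, -3)), Mul(Add(-30, -200, Mul(-5, 100)), -9)) = Add(Mul(Rational(-1, 6), -4), Mul(Add(-30, -200, -500), -9)) = Add(Rational(2, 3), Mul(-730, -9)) = Add(Rational(2, 3), 6570) = Rational(19712, 3)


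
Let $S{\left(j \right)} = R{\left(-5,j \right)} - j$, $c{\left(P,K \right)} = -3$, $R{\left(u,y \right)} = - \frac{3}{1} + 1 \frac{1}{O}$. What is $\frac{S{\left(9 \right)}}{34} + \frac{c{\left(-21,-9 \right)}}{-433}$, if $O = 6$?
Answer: $- \frac{30131}{88332} \approx -0.34111$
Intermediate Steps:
$R{\left(u,y \right)} = - \frac{17}{6}$ ($R{\left(u,y \right)} = - \frac{3}{1} + 1 \cdot \frac{1}{6} = \left(-3\right) 1 + 1 \cdot \frac{1}{6} = -3 + \frac{1}{6} = - \frac{17}{6}$)
$S{\left(j \right)} = - \frac{17}{6} - j$
$\frac{S{\left(9 \right)}}{34} + \frac{c{\left(-21,-9 \right)}}{-433} = \frac{- \frac{17}{6} - 9}{34} - \frac{3}{-433} = \left(- \frac{17}{6} - 9\right) \frac{1}{34} - - \frac{3}{433} = \left(- \frac{71}{6}\right) \frac{1}{34} + \frac{3}{433} = - \frac{71}{204} + \frac{3}{433} = - \frac{30131}{88332}$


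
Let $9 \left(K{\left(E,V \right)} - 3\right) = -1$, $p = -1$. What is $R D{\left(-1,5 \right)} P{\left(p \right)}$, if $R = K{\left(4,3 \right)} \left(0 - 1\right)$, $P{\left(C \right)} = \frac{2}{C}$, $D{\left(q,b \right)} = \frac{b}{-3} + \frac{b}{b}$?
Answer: $- \frac{104}{27} \approx -3.8519$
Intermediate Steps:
$K{\left(E,V \right)} = \frac{26}{9}$ ($K{\left(E,V \right)} = 3 + \frac{1}{9} \left(-1\right) = 3 - \frac{1}{9} = \frac{26}{9}$)
$D{\left(q,b \right)} = 1 - \frac{b}{3}$ ($D{\left(q,b \right)} = b \left(- \frac{1}{3}\right) + 1 = - \frac{b}{3} + 1 = 1 - \frac{b}{3}$)
$R = - \frac{26}{9}$ ($R = \frac{26 \left(0 - 1\right)}{9} = \frac{26}{9} \left(-1\right) = - \frac{26}{9} \approx -2.8889$)
$R D{\left(-1,5 \right)} P{\left(p \right)} = - \frac{26 \left(1 - \frac{5}{3}\right)}{9} \frac{2}{-1} = - \frac{26 \left(1 - \frac{5}{3}\right)}{9} \cdot 2 \left(-1\right) = \left(- \frac{26}{9}\right) \left(- \frac{2}{3}\right) \left(-2\right) = \frac{52}{27} \left(-2\right) = - \frac{104}{27}$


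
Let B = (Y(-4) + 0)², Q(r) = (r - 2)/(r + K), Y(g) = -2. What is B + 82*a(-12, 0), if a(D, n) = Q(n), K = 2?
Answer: -78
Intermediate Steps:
Q(r) = (-2 + r)/(2 + r) (Q(r) = (r - 2)/(r + 2) = (-2 + r)/(2 + r))
a(D, n) = (-2 + n)/(2 + n)
B = 4 (B = (-2 + 0)² = (-2)² = 4)
B + 82*a(-12, 0) = 4 + 82*((-2 + 0)/(2 + 0)) = 4 + 82*(-2/2) = 4 + 82*((½)*(-2)) = 4 + 82*(-1) = 4 - 82 = -78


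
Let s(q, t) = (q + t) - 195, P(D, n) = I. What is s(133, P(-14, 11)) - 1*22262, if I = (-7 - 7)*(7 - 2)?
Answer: -22394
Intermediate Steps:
I = -70 (I = -14*5 = -70)
P(D, n) = -70
s(q, t) = -195 + q + t
s(133, P(-14, 11)) - 1*22262 = (-195 + 133 - 70) - 1*22262 = -132 - 22262 = -22394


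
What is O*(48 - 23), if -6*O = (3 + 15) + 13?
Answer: -775/6 ≈ -129.17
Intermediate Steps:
O = -31/6 (O = -((3 + 15) + 13)/6 = -(18 + 13)/6 = -1/6*31 = -31/6 ≈ -5.1667)
O*(48 - 23) = -31*(48 - 23)/6 = -31/6*25 = -775/6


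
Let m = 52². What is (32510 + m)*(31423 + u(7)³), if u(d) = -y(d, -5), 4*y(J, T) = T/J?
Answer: 12145270234347/10976 ≈ 1.1065e+9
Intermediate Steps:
m = 2704
y(J, T) = T/(4*J) (y(J, T) = (T/J)/4 = T/(4*J))
u(d) = 5/(4*d) (u(d) = -(-5)/(4*d) = 5/(4*d))
(32510 + m)*(31423 + u(7)³) = (32510 + 2704)*(31423 + ((5/4)/7)³) = 35214*(31423 + ((5/4)*(⅐))³) = 35214*(31423 + (5/28)³) = 35214*(31423 + 125/21952) = 35214*(689797821/21952) = 12145270234347/10976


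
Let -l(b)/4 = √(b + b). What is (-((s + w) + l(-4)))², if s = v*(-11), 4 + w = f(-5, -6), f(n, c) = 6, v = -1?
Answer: 41 - 208*I*√2 ≈ 41.0 - 294.16*I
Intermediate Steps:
l(b) = -4*√2*√b (l(b) = -4*√(b + b) = -4*√2*√b)
w = 2 (w = -4 + 6 = 2)
s = 11 (s = -1*(-11) = 11)
(-((s + w) + l(-4)))² = (-((11 + 2) - 4*√2*√(-4)))² = (-(13 - 4*√2*2*I))² = (-(13 - 8*I*√2))² = (-13 + 8*I*√2)²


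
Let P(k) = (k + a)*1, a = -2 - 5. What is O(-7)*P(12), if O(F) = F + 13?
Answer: 30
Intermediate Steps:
a = -7
O(F) = 13 + F
P(k) = -7 + k (P(k) = (k - 7)*1 = (-7 + k)*1 = -7 + k)
O(-7)*P(12) = (13 - 7)*(-7 + 12) = 6*5 = 30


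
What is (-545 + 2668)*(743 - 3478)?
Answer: -5806405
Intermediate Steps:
(-545 + 2668)*(743 - 3478) = 2123*(-2735) = -5806405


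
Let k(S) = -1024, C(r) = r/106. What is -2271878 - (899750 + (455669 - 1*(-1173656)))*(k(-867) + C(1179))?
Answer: 271293318307/106 ≈ 2.5594e+9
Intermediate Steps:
C(r) = r/106 (C(r) = r*(1/106) = r/106)
-2271878 - (899750 + (455669 - 1*(-1173656)))*(k(-867) + C(1179)) = -2271878 - (899750 + (455669 - 1*(-1173656)))*(-1024 + (1/106)*1179) = -2271878 - (899750 + (455669 + 1173656))*(-1024 + 1179/106) = -2271878 - (899750 + 1629325)*(-107365)/106 = -2271878 - 2529075*(-107365)/106 = -2271878 - 1*(-271534137375/106) = -2271878 + 271534137375/106 = 271293318307/106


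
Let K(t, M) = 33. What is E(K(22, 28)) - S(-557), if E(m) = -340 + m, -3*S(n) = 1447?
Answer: 526/3 ≈ 175.33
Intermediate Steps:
S(n) = -1447/3 (S(n) = -⅓*1447 = -1447/3)
E(K(22, 28)) - S(-557) = (-340 + 33) - 1*(-1447/3) = -307 + 1447/3 = 526/3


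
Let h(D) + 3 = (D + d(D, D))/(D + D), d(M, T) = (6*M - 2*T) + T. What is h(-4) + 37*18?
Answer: 666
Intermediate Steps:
d(M, T) = -T + 6*M (d(M, T) = (-2*T + 6*M) + T = -T + 6*M)
h(D) = 0 (h(D) = -3 + (D + (-D + 6*D))/(D + D) = -3 + (D + 5*D)/((2*D)) = -3 + (6*D)*(1/(2*D)) = -3 + 3 = 0)
h(-4) + 37*18 = 0 + 37*18 = 0 + 666 = 666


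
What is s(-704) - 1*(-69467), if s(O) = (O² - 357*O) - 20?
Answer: 816391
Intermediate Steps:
s(O) = -20 + O² - 357*O
s(-704) - 1*(-69467) = (-20 + (-704)² - 357*(-704)) - 1*(-69467) = (-20 + 495616 + 251328) + 69467 = 746924 + 69467 = 816391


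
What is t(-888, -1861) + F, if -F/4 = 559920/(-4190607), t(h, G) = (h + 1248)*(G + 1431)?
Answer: -216234574640/1396869 ≈ -1.5480e+5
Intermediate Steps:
t(h, G) = (1248 + h)*(1431 + G)
F = 746560/1396869 (F = -2239680/(-4190607) = -2239680*(-1)/4190607 = -4*(-186640/1396869) = 746560/1396869 ≈ 0.53445)
t(-888, -1861) + F = (1785888 + 1248*(-1861) + 1431*(-888) - 1861*(-888)) + 746560/1396869 = (1785888 - 2322528 - 1270728 + 1652568) + 746560/1396869 = -154800 + 746560/1396869 = -216234574640/1396869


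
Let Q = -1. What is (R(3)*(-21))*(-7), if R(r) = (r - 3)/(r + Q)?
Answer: 0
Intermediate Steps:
R(r) = (-3 + r)/(-1 + r) (R(r) = (r - 3)/(r - 1) = (-3 + r)/(-1 + r))
(R(3)*(-21))*(-7) = (((-3 + 3)/(-1 + 3))*(-21))*(-7) = ((0/2)*(-21))*(-7) = (((½)*0)*(-21))*(-7) = (0*(-21))*(-7) = 0*(-7) = 0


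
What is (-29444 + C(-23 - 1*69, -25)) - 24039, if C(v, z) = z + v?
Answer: -53600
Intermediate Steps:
C(v, z) = v + z
(-29444 + C(-23 - 1*69, -25)) - 24039 = (-29444 + ((-23 - 1*69) - 25)) - 24039 = (-29444 + ((-23 - 69) - 25)) - 24039 = (-29444 + (-92 - 25)) - 24039 = (-29444 - 117) - 24039 = -29561 - 24039 = -53600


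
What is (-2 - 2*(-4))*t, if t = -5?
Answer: -30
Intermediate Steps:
(-2 - 2*(-4))*t = (-2 - 2*(-4))*(-5) = (-2 + 8)*(-5) = 6*(-5) = -30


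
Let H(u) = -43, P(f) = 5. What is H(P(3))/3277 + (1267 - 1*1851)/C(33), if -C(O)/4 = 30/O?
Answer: 2631216/16385 ≈ 160.59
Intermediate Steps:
C(O) = -120/O
H(P(3))/3277 + (1267 - 1*1851)/C(33) = -43/3277 + (1267 - 1*1851)/((-120/33)) = -43*1/3277 + (1267 - 1851)/((-120*1/33)) = -43/3277 - 584/(-40/11) = -43/3277 - 584*(-11/40) = -43/3277 + 803/5 = 2631216/16385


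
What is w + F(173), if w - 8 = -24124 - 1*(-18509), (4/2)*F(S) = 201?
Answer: -11013/2 ≈ -5506.5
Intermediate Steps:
F(S) = 201/2 (F(S) = (1/2)*201 = 201/2)
w = -5607 (w = 8 + (-24124 - 1*(-18509)) = 8 + (-24124 + 18509) = 8 - 5615 = -5607)
w + F(173) = -5607 + 201/2 = -11013/2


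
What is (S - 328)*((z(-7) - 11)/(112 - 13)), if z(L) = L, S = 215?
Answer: 226/11 ≈ 20.545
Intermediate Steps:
(S - 328)*((z(-7) - 11)/(112 - 13)) = (215 - 328)*((-7 - 11)/(112 - 13)) = -(-2034)/99 = -113*(-2/11) = 226/11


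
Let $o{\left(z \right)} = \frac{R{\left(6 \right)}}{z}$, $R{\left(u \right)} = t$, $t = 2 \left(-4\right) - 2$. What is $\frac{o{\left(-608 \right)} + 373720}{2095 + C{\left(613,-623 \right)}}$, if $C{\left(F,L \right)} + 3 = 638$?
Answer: $\frac{7574059}{55328} \approx 136.89$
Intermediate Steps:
$C{\left(F,L \right)} = 635$ ($C{\left(F,L \right)} = -3 + 638 = 635$)
$t = -10$ ($t = -8 - 2 = -10$)
$R{\left(u \right)} = -10$
$o{\left(z \right)} = - \frac{10}{z}$
$\frac{o{\left(-608 \right)} + 373720}{2095 + C{\left(613,-623 \right)}} = \frac{- \frac{10}{-608} + 373720}{2095 + 635} = \frac{\left(-10\right) \left(- \frac{1}{608}\right) + 373720}{2730} = \left(\frac{5}{304} + 373720\right) \frac{1}{2730} = \frac{113610885}{304} \cdot \frac{1}{2730} = \frac{7574059}{55328}$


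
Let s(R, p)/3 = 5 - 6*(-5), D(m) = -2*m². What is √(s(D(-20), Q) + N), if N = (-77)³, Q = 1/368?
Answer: 2*I*√114107 ≈ 675.59*I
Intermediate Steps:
Q = 1/368 ≈ 0.0027174
s(R, p) = 105 (s(R, p) = 3*(5 - 6*(-5)) = 3*(5 + 30) = 3*35 = 105)
N = -456533
√(s(D(-20), Q) + N) = √(105 - 456533) = √(-456428) = 2*I*√114107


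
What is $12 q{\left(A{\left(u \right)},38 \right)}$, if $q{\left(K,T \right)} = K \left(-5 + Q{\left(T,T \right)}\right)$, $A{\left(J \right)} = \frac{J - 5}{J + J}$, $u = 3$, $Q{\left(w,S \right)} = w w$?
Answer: $-5756$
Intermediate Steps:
$Q{\left(w,S \right)} = w^{2}$
$A{\left(J \right)} = \frac{-5 + J}{2 J}$
$q{\left(K,T \right)} = K \left(-5 + T^{2}\right)$
$12 q{\left(A{\left(u \right)},38 \right)} = 12 \frac{-5 + 3}{2 \cdot 3} \left(-5 + 38^{2}\right) = 12 \cdot \frac{1}{2} \cdot \frac{1}{3} \left(-2\right) \left(-5 + 1444\right) = 12 \left(\left(- \frac{1}{3}\right) 1439\right) = 12 \left(- \frac{1439}{3}\right) = -5756$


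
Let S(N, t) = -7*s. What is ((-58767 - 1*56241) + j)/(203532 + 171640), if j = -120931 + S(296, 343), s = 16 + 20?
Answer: -236191/375172 ≈ -0.62955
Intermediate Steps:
s = 36
S(N, t) = -252 (S(N, t) = -7*36 = -252)
j = -121183 (j = -120931 - 252 = -121183)
((-58767 - 1*56241) + j)/(203532 + 171640) = ((-58767 - 1*56241) - 121183)/(203532 + 171640) = ((-58767 - 56241) - 121183)/375172 = (-115008 - 121183)*(1/375172) = -236191*1/375172 = -236191/375172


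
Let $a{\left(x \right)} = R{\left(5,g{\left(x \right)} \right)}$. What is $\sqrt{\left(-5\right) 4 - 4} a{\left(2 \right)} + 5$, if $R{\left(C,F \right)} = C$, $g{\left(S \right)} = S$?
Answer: $5 + 10 i \sqrt{6} \approx 5.0 + 24.495 i$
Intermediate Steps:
$a{\left(x \right)} = 5$
$\sqrt{\left(-5\right) 4 - 4} a{\left(2 \right)} + 5 = \sqrt{\left(-5\right) 4 - 4} \cdot 5 + 5 = \sqrt{-20 - 4} \cdot 5 + 5 = \sqrt{-24} \cdot 5 + 5 = 2 i \sqrt{6} \cdot 5 + 5 = 10 i \sqrt{6} + 5 = 5 + 10 i \sqrt{6}$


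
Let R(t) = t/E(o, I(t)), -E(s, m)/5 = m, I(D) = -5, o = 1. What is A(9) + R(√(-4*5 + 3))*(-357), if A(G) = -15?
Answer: -15 - 357*I*√17/25 ≈ -15.0 - 58.878*I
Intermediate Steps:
E(s, m) = -5*m
R(t) = t/25 (R(t) = t/((-5*(-5))) = t/25)
A(9) + R(√(-4*5 + 3))*(-357) = -15 + (√(-4*5 + 3)/25)*(-357) = -15 + (√(-20 + 3)/25)*(-357) = -15 + (√(-17)/25)*(-357) = -15 + ((I*√17)/25)*(-357) = -15 + (I*√17/25)*(-357) = -15 - 357*I*√17/25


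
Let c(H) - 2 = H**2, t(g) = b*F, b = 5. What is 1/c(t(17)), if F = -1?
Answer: 1/27 ≈ 0.037037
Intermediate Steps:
t(g) = -5 (t(g) = 5*(-1) = -5)
c(H) = 2 + H**2
1/c(t(17)) = 1/(2 + (-5)**2) = 1/(2 + 25) = 1/27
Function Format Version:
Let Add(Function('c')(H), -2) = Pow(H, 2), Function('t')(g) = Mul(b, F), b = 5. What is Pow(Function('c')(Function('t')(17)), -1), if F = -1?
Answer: Rational(1, 27) ≈ 0.037037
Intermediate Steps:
Function('t')(g) = -5 (Function('t')(g) = Mul(5, -1) = -5)
Function('c')(H) = Add(2, Pow(H, 2))
Pow(Function('c')(Function('t')(17)), -1) = Pow(Add(2, Pow(-5, 2)), -1) = Pow(Add(2, 25), -1) = Pow(27, -1) = Rational(1, 27)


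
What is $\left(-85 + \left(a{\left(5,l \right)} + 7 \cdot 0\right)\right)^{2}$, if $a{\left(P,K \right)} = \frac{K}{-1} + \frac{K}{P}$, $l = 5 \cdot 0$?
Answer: $7225$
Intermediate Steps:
$l = 0$
$a{\left(P,K \right)} = - K + \frac{K}{P}$ ($a{\left(P,K \right)} = K \left(-1\right) + \frac{K}{P} = - K + \frac{K}{P}$)
$\left(-85 + \left(a{\left(5,l \right)} + 7 \cdot 0\right)\right)^{2} = \left(-85 + \left(\left(\left(-1\right) 0 + \frac{0}{5}\right) + 7 \cdot 0\right)\right)^{2} = \left(-85 + \left(\left(0 + 0 \cdot \frac{1}{5}\right) + 0\right)\right)^{2} = \left(-85 + \left(\left(0 + 0\right) + 0\right)\right)^{2} = \left(-85 + \left(0 + 0\right)\right)^{2} = \left(-85 + 0\right)^{2} = \left(-85\right)^{2} = 7225$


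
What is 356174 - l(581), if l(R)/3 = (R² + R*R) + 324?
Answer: -1670164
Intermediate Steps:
l(R) = 972 + 6*R² (l(R) = 3*((R² + R*R) + 324) = 3*((R² + R²) + 324) = 3*(2*R² + 324) = 3*(324 + 2*R²) = 972 + 6*R²)
356174 - l(581) = 356174 - (972 + 6*581²) = 356174 - (972 + 6*337561) = 356174 - (972 + 2025366) = 356174 - 1*2026338 = 356174 - 2026338 = -1670164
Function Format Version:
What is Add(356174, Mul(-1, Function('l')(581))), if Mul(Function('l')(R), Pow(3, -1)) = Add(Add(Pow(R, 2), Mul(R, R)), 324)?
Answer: -1670164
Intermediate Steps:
Function('l')(R) = Add(972, Mul(6, Pow(R, 2))) (Function('l')(R) = Mul(3, Add(Add(Pow(R, 2), Mul(R, R)), 324)) = Mul(3, Add(Add(Pow(R, 2), Pow(R, 2)), 324)) = Mul(3, Add(Mul(2, Pow(R, 2)), 324)) = Mul(3, Add(324, Mul(2, Pow(R, 2)))) = Add(972, Mul(6, Pow(R, 2))))
Add(356174, Mul(-1, Function('l')(581))) = Add(356174, Mul(-1, Add(972, Mul(6, Pow(581, 2))))) = Add(356174, Mul(-1, Add(972, Mul(6, 337561)))) = Add(356174, Mul(-1, Add(972, 2025366))) = Add(356174, Mul(-1, 2026338)) = Add(356174, -2026338) = -1670164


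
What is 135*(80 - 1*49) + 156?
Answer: 4341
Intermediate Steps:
135*(80 - 1*49) + 156 = 135*(80 - 49) + 156 = 135*31 + 156 = 4185 + 156 = 4341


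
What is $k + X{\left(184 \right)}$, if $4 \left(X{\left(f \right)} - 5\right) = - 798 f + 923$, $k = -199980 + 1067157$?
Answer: $\frac{3322819}{4} \approx 8.3071 \cdot 10^{5}$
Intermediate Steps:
$k = 867177$
$X{\left(f \right)} = \frac{943}{4} - \frac{399 f}{2}$ ($X{\left(f \right)} = 5 + \frac{- 798 f + 923}{4} = 5 + \frac{923 - 798 f}{4} = 5 - \left(- \frac{923}{4} + \frac{399 f}{2}\right) = \frac{943}{4} - \frac{399 f}{2}$)
$k + X{\left(184 \right)} = 867177 + \left(\frac{943}{4} - 36708\right) = 867177 - \frac{145889}{4} = \frac{3322819}{4}$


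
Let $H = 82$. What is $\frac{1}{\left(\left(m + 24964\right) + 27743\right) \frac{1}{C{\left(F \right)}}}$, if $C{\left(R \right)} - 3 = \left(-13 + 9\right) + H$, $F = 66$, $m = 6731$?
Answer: $\frac{81}{59438} \approx 0.0013628$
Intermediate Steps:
$C{\left(R \right)} = 81$ ($C{\left(R \right)} = 3 + \left(\left(-13 + 9\right) + 82\right) = 3 + \left(-4 + 82\right) = 3 + 78 = 81$)
$\frac{1}{\left(\left(m + 24964\right) + 27743\right) \frac{1}{C{\left(F \right)}}} = \frac{1}{\left(\left(6731 + 24964\right) + 27743\right) \frac{1}{81}} = \frac{1}{\left(31695 + 27743\right) \frac{1}{81}} = \frac{1}{59438 \cdot \frac{1}{81}} = \frac{1}{\frac{59438}{81}} = \frac{81}{59438}$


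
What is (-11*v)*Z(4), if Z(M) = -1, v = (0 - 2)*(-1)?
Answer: 22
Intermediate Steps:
v = 2 (v = -2*(-1) = 2)
(-11*v)*Z(4) = -11*2*(-1) = -22*(-1) = 22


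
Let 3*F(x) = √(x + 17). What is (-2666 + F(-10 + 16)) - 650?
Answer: -3316 + √23/3 ≈ -3314.4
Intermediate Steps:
F(x) = √(17 + x)/3 (F(x) = √(x + 17)/3 = √(17 + x)/3)
(-2666 + F(-10 + 16)) - 650 = (-2666 + √(17 + (-10 + 16))/3) - 650 = (-2666 + √(17 + 6)/3) - 650 = (-2666 + √23/3) - 650 = -3316 + √23/3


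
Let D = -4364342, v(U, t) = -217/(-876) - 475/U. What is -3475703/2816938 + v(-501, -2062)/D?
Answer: -369854457924763529/299754278670176072 ≈ -1.2339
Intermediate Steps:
v(U, t) = 217/876 - 475/U (v(U, t) = -217*(-1/876) - 475/U = 217/876 - 475/U)
-3475703/2816938 + v(-501, -2062)/D = -3475703/2816938 + (217/876 - 475/(-501))/(-4364342) = -3475703*1/2816938 + (217/876 - 475*(-1/501))*(-1/4364342) = -3475703/2816938 + (217/876 + 475/501)*(-1/4364342) = -3475703/2816938 + (58313/48764)*(-1/4364342) = -3475703/2816938 - 58313/212822773288 = -369854457924763529/299754278670176072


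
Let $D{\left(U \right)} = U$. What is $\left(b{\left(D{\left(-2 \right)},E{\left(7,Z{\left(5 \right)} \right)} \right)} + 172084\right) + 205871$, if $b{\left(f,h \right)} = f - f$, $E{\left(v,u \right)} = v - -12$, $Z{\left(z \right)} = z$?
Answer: $377955$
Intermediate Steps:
$E{\left(v,u \right)} = 12 + v$ ($E{\left(v,u \right)} = v + 12 = 12 + v$)
$b{\left(f,h \right)} = 0$
$\left(b{\left(D{\left(-2 \right)},E{\left(7,Z{\left(5 \right)} \right)} \right)} + 172084\right) + 205871 = \left(0 + 172084\right) + 205871 = 172084 + 205871 = 377955$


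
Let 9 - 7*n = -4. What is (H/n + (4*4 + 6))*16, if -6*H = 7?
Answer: 13336/39 ≈ 341.95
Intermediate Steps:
H = -7/6 (H = -⅙*7 = -7/6 ≈ -1.1667)
n = 13/7 (n = 9/7 - ⅐*(-4) = 9/7 + 4/7 = 13/7 ≈ 1.8571)
(H/n + (4*4 + 6))*16 = (-7/(6*13/7) + (4*4 + 6))*16 = (-7/6*7/13 + (16 + 6))*16 = (-49/78 + 22)*16 = (1667/78)*16 = 13336/39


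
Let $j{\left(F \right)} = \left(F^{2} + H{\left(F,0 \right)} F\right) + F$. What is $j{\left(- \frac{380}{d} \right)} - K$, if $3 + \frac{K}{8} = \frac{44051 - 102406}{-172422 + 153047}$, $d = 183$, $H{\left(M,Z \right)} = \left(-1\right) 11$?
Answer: $\frac{3241901048}{129769875} \approx 24.982$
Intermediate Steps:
$H{\left(M,Z \right)} = -11$
$K = \frac{368}{3875}$ ($K = -24 + 8 \frac{44051 - 102406}{-172422 + 153047} = -24 + 8 \left(- \frac{58355}{-19375}\right) = -24 + 8 \left(\left(-58355\right) \left(- \frac{1}{19375}\right)\right) = -24 + 8 \cdot \frac{11671}{3875} = -24 + \frac{93368}{3875} = \frac{368}{3875} \approx 0.094968$)
$j{\left(F \right)} = F^{2} - 10 F$ ($j{\left(F \right)} = \left(F^{2} - 11 F\right) + F = F^{2} - 10 F$)
$j{\left(- \frac{380}{d} \right)} - K = - \frac{380}{183} \left(-10 - \frac{380}{183}\right) - \frac{368}{3875} = \left(-380\right) \frac{1}{183} \left(-10 - \frac{380}{183}\right) - \frac{368}{3875} = - \frac{380 \left(-10 - \frac{380}{183}\right)}{183} - \frac{368}{3875} = \left(- \frac{380}{183}\right) \left(- \frac{2210}{183}\right) - \frac{368}{3875} = \frac{839800}{33489} - \frac{368}{3875} = \frac{3241901048}{129769875}$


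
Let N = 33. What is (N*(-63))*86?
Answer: -178794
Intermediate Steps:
(N*(-63))*86 = (33*(-63))*86 = -2079*86 = -178794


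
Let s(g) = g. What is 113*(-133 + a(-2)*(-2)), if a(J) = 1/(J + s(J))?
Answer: -29945/2 ≈ -14973.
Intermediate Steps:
a(J) = 1/(2*J) (a(J) = 1/(J + J) = 1/(2*J))
113*(-133 + a(-2)*(-2)) = 113*(-133 + ((½)/(-2))*(-2)) = 113*(-133 + ((½)*(-½))*(-2)) = 113*(-133 - ¼*(-2)) = 113*(-133 + ½) = 113*(-265/2) = -29945/2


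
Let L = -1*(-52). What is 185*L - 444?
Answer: 9176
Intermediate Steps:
L = 52
185*L - 444 = 185*52 - 444 = 9620 - 444 = 9176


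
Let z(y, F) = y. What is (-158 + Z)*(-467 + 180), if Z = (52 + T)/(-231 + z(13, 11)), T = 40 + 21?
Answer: 9917859/218 ≈ 45495.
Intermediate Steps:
T = 61
Z = -113/218 (Z = (52 + 61)/(-231 + 13) = 113/(-218) = 113*(-1/218) = -113/218 ≈ -0.51835)
(-158 + Z)*(-467 + 180) = (-158 - 113/218)*(-467 + 180) = -34557/218*(-287) = 9917859/218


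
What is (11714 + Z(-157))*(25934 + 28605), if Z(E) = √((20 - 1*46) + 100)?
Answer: 638869846 + 54539*√74 ≈ 6.3934e+8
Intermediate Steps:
Z(E) = √74 (Z(E) = √((20 - 46) + 100) = √(-26 + 100) = √74)
(11714 + Z(-157))*(25934 + 28605) = (11714 + √74)*(25934 + 28605) = (11714 + √74)*54539 = 638869846 + 54539*√74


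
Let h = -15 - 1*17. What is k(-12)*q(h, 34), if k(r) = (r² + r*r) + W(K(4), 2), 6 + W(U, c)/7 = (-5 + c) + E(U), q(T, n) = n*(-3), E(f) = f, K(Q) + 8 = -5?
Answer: -13668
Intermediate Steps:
K(Q) = -13 (K(Q) = -8 - 5 = -13)
h = -32 (h = -15 - 17 = -32)
q(T, n) = -3*n
W(U, c) = -77 + 7*U + 7*c (W(U, c) = -42 + 7*((-5 + c) + U) = -42 + 7*(-5 + U + c) = -42 + (-35 + 7*U + 7*c) = -77 + 7*U + 7*c)
k(r) = -154 + 2*r² (k(r) = (r² + r*r) + (-77 + 7*(-13) + 7*2) = (r² + r²) + (-77 - 91 + 14) = 2*r² - 154 = -154 + 2*r²)
k(-12)*q(h, 34) = (-154 + 2*(-12)²)*(-3*34) = (-154 + 2*144)*(-102) = (-154 + 288)*(-102) = 134*(-102) = -13668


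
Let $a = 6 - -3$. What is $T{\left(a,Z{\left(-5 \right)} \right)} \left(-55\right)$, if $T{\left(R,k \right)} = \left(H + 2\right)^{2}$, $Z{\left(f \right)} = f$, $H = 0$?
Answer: $-220$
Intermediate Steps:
$a = 9$ ($a = 6 + 3 = 9$)
$T{\left(R,k \right)} = 4$ ($T{\left(R,k \right)} = \left(0 + 2\right)^{2} = 2^{2} = 4$)
$T{\left(a,Z{\left(-5 \right)} \right)} \left(-55\right) = 4 \left(-55\right) = -220$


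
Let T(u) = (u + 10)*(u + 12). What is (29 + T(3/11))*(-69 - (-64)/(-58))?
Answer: -38147212/3509 ≈ -10871.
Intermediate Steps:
T(u) = (10 + u)*(12 + u)
(29 + T(3/11))*(-69 - (-64)/(-58)) = (29 + (120 + (3/11)² + 22*(3/11)))*(-69 - (-64)/(-58)) = (29 + (120 + (3*(1/11))² + 22*(3*(1/11))))*(-69 - (-64)*(-1)/58) = (29 + (120 + (3/11)² + 22*(3/11)))*(-69 - 1*32/29) = (29 + (120 + 9/121 + 6))*(-69 - 32/29) = (29 + 15255/121)*(-2033/29) = (18764/121)*(-2033/29) = -38147212/3509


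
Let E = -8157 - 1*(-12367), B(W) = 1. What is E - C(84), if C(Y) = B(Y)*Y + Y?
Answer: 4042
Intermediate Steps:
C(Y) = 2*Y (C(Y) = 1*Y + Y = Y + Y = 2*Y)
E = 4210 (E = -8157 + 12367 = 4210)
E - C(84) = 4210 - 2*84 = 4210 - 1*168 = 4210 - 168 = 4042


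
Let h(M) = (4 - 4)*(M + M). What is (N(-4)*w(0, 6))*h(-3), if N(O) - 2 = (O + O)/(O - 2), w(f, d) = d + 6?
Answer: 0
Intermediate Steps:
w(f, d) = 6 + d
N(O) = 2 + 2*O/(-2 + O) (N(O) = 2 + (O + O)/(O - 2) = 2 + (2*O)/(-2 + O) = 2 + 2*O/(-2 + O))
h(M) = 0 (h(M) = 0*(2*M) = 0)
(N(-4)*w(0, 6))*h(-3) = ((4*(-1 - 4)/(-2 - 4))*(6 + 6))*0 = ((4*(-5)/(-6))*12)*0 = ((4*(-⅙)*(-5))*12)*0 = ((10/3)*12)*0 = 40*0 = 0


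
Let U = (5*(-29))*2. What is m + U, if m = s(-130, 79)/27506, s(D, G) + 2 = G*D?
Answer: -3993506/13753 ≈ -290.37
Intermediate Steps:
s(D, G) = -2 + D*G (s(D, G) = -2 + G*D = -2 + D*G)
U = -290 (U = -145*2 = -290)
m = -5136/13753 (m = (-2 - 130*79)/27506 = (-2 - 10270)*(1/27506) = -10272*1/27506 = -5136/13753 ≈ -0.37345)
m + U = -5136/13753 - 290 = -3993506/13753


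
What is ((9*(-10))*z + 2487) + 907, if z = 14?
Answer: 2134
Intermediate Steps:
((9*(-10))*z + 2487) + 907 = ((9*(-10))*14 + 2487) + 907 = (-90*14 + 2487) + 907 = (-1260 + 2487) + 907 = 1227 + 907 = 2134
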